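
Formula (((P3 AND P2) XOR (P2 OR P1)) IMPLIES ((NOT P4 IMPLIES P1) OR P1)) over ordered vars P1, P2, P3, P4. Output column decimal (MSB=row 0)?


Formula: (((P3 AND P2) XOR (P2 OR P1)) IMPLIES ((NOT P4 IMPLIES P1) OR P1)) over P1, P2, P3, P4 (16 rows)
Evaluate each row (bits = P1,P2,P3,P4, MSB first):
  row 0 [0000]: (((0 AND 0) XOR (0 OR 0)) IMPLIES ((NOT 0 IMPLIES 0) OR 0)) -> 1
  row 1 [0001]: (((0 AND 0) XOR (0 OR 0)) IMPLIES ((NOT 1 IMPLIES 0) OR 0)) -> 1
  row 2 [0010]: (((1 AND 0) XOR (0 OR 0)) IMPLIES ((NOT 0 IMPLIES 0) OR 0)) -> 1
  row 3 [0011]: (((1 AND 0) XOR (0 OR 0)) IMPLIES ((NOT 1 IMPLIES 0) OR 0)) -> 1
  row 4 [0100]: (((0 AND 1) XOR (1 OR 0)) IMPLIES ((NOT 0 IMPLIES 0) OR 0)) -> 0
  row 5 [0101]: (((0 AND 1) XOR (1 OR 0)) IMPLIES ((NOT 1 IMPLIES 0) OR 0)) -> 1
  row 6 [0110]: (((1 AND 1) XOR (1 OR 0)) IMPLIES ((NOT 0 IMPLIES 0) OR 0)) -> 1
  row 7 [0111]: (((1 AND 1) XOR (1 OR 0)) IMPLIES ((NOT 1 IMPLIES 0) OR 0)) -> 1
  row 8 [1000]: (((0 AND 0) XOR (0 OR 1)) IMPLIES ((NOT 0 IMPLIES 1) OR 1)) -> 1
  row 9 [1001]: (((0 AND 0) XOR (0 OR 1)) IMPLIES ((NOT 1 IMPLIES 1) OR 1)) -> 1
  row 10 [1010]: (((1 AND 0) XOR (0 OR 1)) IMPLIES ((NOT 0 IMPLIES 1) OR 1)) -> 1
  row 11 [1011]: (((1 AND 0) XOR (0 OR 1)) IMPLIES ((NOT 1 IMPLIES 1) OR 1)) -> 1
  row 12 [1100]: (((0 AND 1) XOR (1 OR 1)) IMPLIES ((NOT 0 IMPLIES 1) OR 1)) -> 1
  row 13 [1101]: (((0 AND 1) XOR (1 OR 1)) IMPLIES ((NOT 1 IMPLIES 1) OR 1)) -> 1
  row 14 [1110]: (((1 AND 1) XOR (1 OR 1)) IMPLIES ((NOT 0 IMPLIES 1) OR 1)) -> 1
  row 15 [1111]: (((1 AND 1) XOR (1 OR 1)) IMPLIES ((NOT 1 IMPLIES 1) OR 1)) -> 1
Full result column, 4 rows per line (P1,P2 fixed per line; P3,P4 runs 00..11 left to right):
  rows 0-3 [P1,P2=00]: 1111  = hex F
  rows 4-7 [P1,P2=01]: 0111  = hex 7
  rows 8-11 [P1,P2=10]: 1111  = hex F
  rows 12-15 [P1,P2=11]: 1111  = hex F
Output column (row 0 .. row 15) = 1111011111111111
Output column grouped in 4s = 1111 0111 1111 1111 = 0xF7FF
Convert to decimal digit by digit (value = value*16 + digit):
  F -> 15
  15*16 + 7 = 247
  247*16 + 15 (F) = 3967
  3967*16 + 15 (F) = 63487
Decimal = 63487

63487


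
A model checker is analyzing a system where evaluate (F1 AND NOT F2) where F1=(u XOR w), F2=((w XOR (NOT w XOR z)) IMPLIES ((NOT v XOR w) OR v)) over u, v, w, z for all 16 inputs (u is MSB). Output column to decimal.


F1 = (u XOR w)
F2 = ((w XOR (NOT w XOR z)) IMPLIES ((NOT v XOR w) OR v))
Counterexample to F1=>F2 is where F1=1 and F2=0.
Evaluate each row (bits = u,v,w,z, MSB first):
  row 0 [0000]: F1=0 F2=1 -> F1&~F2 -> 0
  row 1 [0001]: F1=0 F2=1 -> F1&~F2 -> 0
  row 2 [0010]: F1=1 F2=0 -> F1&~F2 -> 1
  row 3 [0011]: F1=1 F2=1 -> F1&~F2 -> 0
  row 4 [0100]: F1=0 F2=1 -> F1&~F2 -> 0
  row 5 [0101]: F1=0 F2=1 -> F1&~F2 -> 0
  row 6 [0110]: F1=1 F2=1 -> F1&~F2 -> 0
  row 7 [0111]: F1=1 F2=1 -> F1&~F2 -> 0
  row 8 [1000]: F1=1 F2=1 -> F1&~F2 -> 0
  row 9 [1001]: F1=1 F2=1 -> F1&~F2 -> 0
  row 10 [1010]: F1=0 F2=0 -> F1&~F2 -> 0
  row 11 [1011]: F1=0 F2=1 -> F1&~F2 -> 0
  row 12 [1100]: F1=1 F2=1 -> F1&~F2 -> 0
  row 13 [1101]: F1=1 F2=1 -> F1&~F2 -> 0
  row 14 [1110]: F1=0 F2=1 -> F1&~F2 -> 0
  row 15 [1111]: F1=0 F2=1 -> F1&~F2 -> 0
Full result column, 4 rows per line (u,v fixed per line; w,z runs 00..11 left to right):
  rows 0-3 [u,v=00]: 0010  = hex 2
  rows 4-7 [u,v=01]: 0000  = hex 0
  rows 8-11 [u,v=10]: 0000  = hex 0
  rows 12-15 [u,v=11]: 0000  = hex 0
Counterexample vector (row 0 .. row 15) = 0010000000000000
Output column grouped in 4s = 0010 0000 0000 0000 = 0x2000
Convert to decimal digit by digit (value = value*16 + digit):
  2 -> 2
  2*16 + 0 = 32
  32*16 + 0 = 512
  512*16 + 0 = 8192
Decimal = 8192

8192


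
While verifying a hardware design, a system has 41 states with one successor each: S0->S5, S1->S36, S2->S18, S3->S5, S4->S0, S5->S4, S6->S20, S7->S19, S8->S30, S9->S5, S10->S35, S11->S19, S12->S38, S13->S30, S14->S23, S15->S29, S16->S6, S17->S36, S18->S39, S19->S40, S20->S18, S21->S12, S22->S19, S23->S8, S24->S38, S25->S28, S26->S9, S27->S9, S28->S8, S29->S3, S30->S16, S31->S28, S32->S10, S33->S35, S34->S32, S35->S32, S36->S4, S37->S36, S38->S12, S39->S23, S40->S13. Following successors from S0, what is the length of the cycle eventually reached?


Trace from S0 until a state repeats:
  S0 -> S5 -> S4 -> S0
S0 first seen at step 0, revisited at step 3.
Cycle length = 3 - 0 = 3

3


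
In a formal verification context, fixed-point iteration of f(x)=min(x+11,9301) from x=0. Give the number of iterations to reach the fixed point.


Step 1: x=0, cap=9301, increment=11
Step 2: x grows by 11 each step until capped at 9301; fixed point is x=9301
Step 3: iterations = ceil(9301/11) = 846

846


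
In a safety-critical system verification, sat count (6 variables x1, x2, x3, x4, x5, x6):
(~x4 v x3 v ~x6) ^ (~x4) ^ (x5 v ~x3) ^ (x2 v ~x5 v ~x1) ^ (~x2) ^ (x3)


CNF with 6 clauses over 6 vars (64 assignments).
An assignment satisfies CNF iff every clause has >=1 true literal.
Check each row (bits = x1,x2,x3,x4,x5,x6; clause T/F shown):
  row 0 [000000]: clauses=TTTTTF -> 0
  row 1 [000001]: clauses=TTTTTF -> 0
  row 2 [000010]: clauses=TTTTTF -> 0
  row 3 [000011]: clauses=TTTTTF -> 0
  row 4 [000100]: clauses=TFTTTF -> 0
  (every remaining row is evaluated the same way; all 64 results are listed next)
Full result column, 8 rows per line (x1,x2,x3 fixed per line; x4,x5,x6 runs 000..111 left to right):
  rows 0-7 [x1,x2,x3=000]: 00000000  (ones: 0)
  rows 8-15 [x1,x2,x3=001]: 00110000  (ones: 2)
  rows 16-23 [x1,x2,x3=010]: 00000000  (ones: 0)
  rows 24-31 [x1,x2,x3=011]: 00000000  (ones: 0)
  rows 32-39 [x1,x2,x3=100]: 00000000  (ones: 0)
  rows 40-47 [x1,x2,x3=101]: 00000000  (ones: 0)
  rows 48-55 [x1,x2,x3=110]: 00000000  (ones: 0)
  rows 56-63 [x1,x2,x3=111]: 00000000  (ones: 0)
Satisfying assignments = 0+2+0+0+0+0+0+0 = 2

2


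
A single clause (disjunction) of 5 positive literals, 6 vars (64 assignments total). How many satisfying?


Step 1: Total=2^6=64
Step 2: Unsat when all 5 false: 2^1=2
Step 3: Sat=64-2=62

62


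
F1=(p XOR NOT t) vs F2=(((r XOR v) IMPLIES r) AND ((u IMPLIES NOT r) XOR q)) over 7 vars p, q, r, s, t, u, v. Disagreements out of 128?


F1 = (p XOR NOT t)
F2 = (((r XOR v) IMPLIES r) AND ((u IMPLIES NOT r) XOR q))
Evaluate both on each of 128 rows (bits = p,q,r,s,t,u,v):
  row 0 [0000000]: F1=1 F2=1 -> 0
  row 1 [0000001]: F1=1 F2=0 (differ) -> 1
  row 2 [0000010]: F1=1 F2=1 -> 0
  row 3 [0000011]: F1=1 F2=0 (differ) -> 1
  row 4 [0000100]: F1=0 F2=1 (differ) -> 1
  (every remaining row is evaluated the same way; all 128 results are listed next)
Full result column, 8 rows per line (p,q,r,s fixed per line; t,u,v runs 000..111 left to right):
  rows 0-7 [p,q,r,s=0000]: 01011010  (ones: 4)
  rows 8-15 [p,q,r,s=0001]: 01011010  (ones: 4)
  rows 16-23 [p,q,r,s=0010]: 00111100  (ones: 4)
  rows 24-31 [p,q,r,s=0011]: 00111100  (ones: 4)
  rows 32-39 [p,q,r,s=0100]: 11110000  (ones: 4)
  rows 40-47 [p,q,r,s=0101]: 11110000  (ones: 4)
  rows 48-55 [p,q,r,s=0110]: 11000011  (ones: 4)
  rows 56-63 [p,q,r,s=0111]: 11000011  (ones: 4)
  rows 64-71 [p,q,r,s=1000]: 10100101  (ones: 4)
  rows 72-79 [p,q,r,s=1001]: 10100101  (ones: 4)
  rows 80-87 [p,q,r,s=1010]: 11000011  (ones: 4)
  rows 88-95 [p,q,r,s=1011]: 11000011  (ones: 4)
  rows 96-103 [p,q,r,s=1100]: 00001111  (ones: 4)
  rows 104-111 [p,q,r,s=1101]: 00001111  (ones: 4)
  rows 112-119 [p,q,r,s=1110]: 00111100  (ones: 4)
  rows 120-127 [p,q,r,s=1111]: 00111100  (ones: 4)
Disagreements = 4+4+4+4+4+4+4+4+4+4+4+4+4+4+4+4 = 64

64


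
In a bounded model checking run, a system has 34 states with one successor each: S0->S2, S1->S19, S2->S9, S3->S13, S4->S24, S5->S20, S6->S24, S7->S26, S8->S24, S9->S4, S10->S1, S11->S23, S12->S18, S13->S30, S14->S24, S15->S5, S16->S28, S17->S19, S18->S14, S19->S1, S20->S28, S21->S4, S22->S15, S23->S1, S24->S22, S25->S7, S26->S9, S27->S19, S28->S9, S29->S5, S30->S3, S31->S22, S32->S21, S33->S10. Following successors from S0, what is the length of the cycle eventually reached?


Trace from S0 until a state repeats:
  S0 -> S2 -> S9 -> S4 -> S24 -> S22 -> S15 -> S5 -> S20 -> S28 -> S9
S9 first seen at step 2, revisited at step 10.
Cycle length = 10 - 2 = 8

8


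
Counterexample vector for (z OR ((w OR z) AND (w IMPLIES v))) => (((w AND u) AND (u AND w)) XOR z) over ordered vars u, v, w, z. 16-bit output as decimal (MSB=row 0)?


F1 = (z OR ((w OR z) AND (w IMPLIES v)))
F2 = (((w AND u) AND (u AND w)) XOR z)
Counterexample to F1=>F2 is where F1=1 and F2=0.
Evaluate each row (bits = u,v,w,z, MSB first):
  row 0 [0000]: F1=0 F2=0 -> F1&~F2 -> 0
  row 1 [0001]: F1=1 F2=1 -> F1&~F2 -> 0
  row 2 [0010]: F1=0 F2=0 -> F1&~F2 -> 0
  row 3 [0011]: F1=1 F2=1 -> F1&~F2 -> 0
  row 4 [0100]: F1=0 F2=0 -> F1&~F2 -> 0
  row 5 [0101]: F1=1 F2=1 -> F1&~F2 -> 0
  row 6 [0110]: F1=1 F2=0 -> F1&~F2 -> 1
  row 7 [0111]: F1=1 F2=1 -> F1&~F2 -> 0
  row 8 [1000]: F1=0 F2=0 -> F1&~F2 -> 0
  row 9 [1001]: F1=1 F2=1 -> F1&~F2 -> 0
  row 10 [1010]: F1=0 F2=1 -> F1&~F2 -> 0
  row 11 [1011]: F1=1 F2=0 -> F1&~F2 -> 1
  row 12 [1100]: F1=0 F2=0 -> F1&~F2 -> 0
  row 13 [1101]: F1=1 F2=1 -> F1&~F2 -> 0
  row 14 [1110]: F1=1 F2=1 -> F1&~F2 -> 0
  row 15 [1111]: F1=1 F2=0 -> F1&~F2 -> 1
Full result column, 4 rows per line (u,v fixed per line; w,z runs 00..11 left to right):
  rows 0-3 [u,v=00]: 0000  = hex 0
  rows 4-7 [u,v=01]: 0010  = hex 2
  rows 8-11 [u,v=10]: 0001  = hex 1
  rows 12-15 [u,v=11]: 0001  = hex 1
Counterexample vector (row 0 .. row 15) = 0000001000010001
Output column grouped in 4s = 0000 0010 0001 0001 = 0x0211
Convert to decimal digit by digit (value = value*16 + digit):
  0 -> 0
  0*16 + 2 = 2
  2*16 + 1 = 33
  33*16 + 1 = 529
Decimal = 529

529


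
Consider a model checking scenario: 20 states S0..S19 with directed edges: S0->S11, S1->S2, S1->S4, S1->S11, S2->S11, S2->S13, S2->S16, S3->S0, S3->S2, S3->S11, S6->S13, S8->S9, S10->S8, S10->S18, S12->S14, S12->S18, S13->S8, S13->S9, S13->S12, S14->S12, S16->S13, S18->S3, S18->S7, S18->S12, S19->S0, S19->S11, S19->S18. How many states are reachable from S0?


BFS from S0:
  layer 0: {S0}
  layer 1: {S11}
Reachable set: {S0, S11}
Count = 2

2


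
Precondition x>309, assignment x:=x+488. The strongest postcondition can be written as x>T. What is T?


Formula: sp(P, x:=E) = exists old_x. (x = E[old_x/x]) AND P[old_x/x] (old_x is the value of x before the assignment; eliminate old_x by solving x = E[old_x/x] for old_x)
Step 1: Precondition P: x>309, i.e. old_x > 309
Step 2: Assignment gives x = old_x + 488, so old_x = x - 488
Step 3: Substitute into P: x - 488 > 309
Step 4: Simplify: x > 309+488 = 797

797


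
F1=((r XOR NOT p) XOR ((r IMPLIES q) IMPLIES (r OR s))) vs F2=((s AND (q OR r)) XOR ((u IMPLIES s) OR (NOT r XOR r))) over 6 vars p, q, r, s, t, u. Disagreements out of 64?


F1 = ((r XOR NOT p) XOR ((r IMPLIES q) IMPLIES (r OR s)))
F2 = ((s AND (q OR r)) XOR ((u IMPLIES s) OR (NOT r XOR r)))
Evaluate both on each of 64 rows (bits = p,q,r,s,t,u):
  row 0 [000000]: F1=1 F2=1 -> 0
  row 1 [000001]: F1=1 F2=1 -> 0
  row 2 [000010]: F1=1 F2=1 -> 0
  row 3 [000011]: F1=1 F2=1 -> 0
  row 4 [000100]: F1=0 F2=1 (differ) -> 1
  (every remaining row is evaluated the same way; all 64 results are listed next)
Full result column, 8 rows per line (p,q,r fixed per line; s,t,u runs 000..111 left to right):
  rows 0-7 [p,q,r=000]: 00001111  (ones: 4)
  rows 8-15 [p,q,r=001]: 00001111  (ones: 4)
  rows 16-23 [p,q,r=010]: 00000000  (ones: 0)
  rows 24-31 [p,q,r=011]: 00001111  (ones: 4)
  rows 32-39 [p,q,r=100]: 11110000  (ones: 4)
  rows 40-47 [p,q,r=101]: 11110000  (ones: 4)
  rows 48-55 [p,q,r=110]: 11111111  (ones: 8)
  rows 56-63 [p,q,r=111]: 11110000  (ones: 4)
Disagreements = 4+4+0+4+4+4+8+4 = 32

32


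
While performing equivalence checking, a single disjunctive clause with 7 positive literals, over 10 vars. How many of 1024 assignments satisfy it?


Step 1: Total=2^10=1024
Step 2: Unsat when all 7 false: 2^3=8
Step 3: Sat=1024-8=1016

1016


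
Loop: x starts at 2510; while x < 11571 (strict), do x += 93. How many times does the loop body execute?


Step 1: x goes from 2510 toward 11571 by 93; the body runs while x<11571, so iterations = ceil((bound-start)/step)
Step 2: Distance=9061
Step 3: ceil(9061/93)=98

98


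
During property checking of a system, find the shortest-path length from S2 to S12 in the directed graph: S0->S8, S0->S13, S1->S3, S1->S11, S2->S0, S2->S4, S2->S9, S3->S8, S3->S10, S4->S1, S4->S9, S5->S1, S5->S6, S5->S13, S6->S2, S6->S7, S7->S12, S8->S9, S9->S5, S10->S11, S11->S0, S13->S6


BFS layer-by-layer from S2:
  dist 0: {S2}
  dist 1: {S0, S4, S9}
  dist 2: {S1, S5, S8, S13}
  dist 3: {S3, S6, S11}
  dist 4: {S7, S10}
  dist 5: {S12}
  -> S12 reached at distance 5
Shortest path length = 5

5


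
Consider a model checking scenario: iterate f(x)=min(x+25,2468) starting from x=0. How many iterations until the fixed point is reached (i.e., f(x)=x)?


Step 1: x=0, cap=2468, increment=25
Step 2: x grows by 25 each step until capped at 2468; fixed point is x=2468
Step 3: iterations = ceil(2468/25) = 99

99


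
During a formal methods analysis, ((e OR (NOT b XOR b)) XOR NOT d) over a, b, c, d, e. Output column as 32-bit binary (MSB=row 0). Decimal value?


Formula: ((e OR (NOT b XOR b)) XOR NOT d) over a, b, c, d, e (32 rows)
Evaluate each row (bits = a,b,c,d,e, MSB first):
  row 0 [00000]: ((0 OR (NOT 0 XOR 0)) XOR NOT 0) -> 0
  row 1 [00001]: ((1 OR (NOT 0 XOR 0)) XOR NOT 0) -> 0
  row 2 [00010]: ((0 OR (NOT 0 XOR 0)) XOR NOT 1) -> 1
  row 3 [00011]: ((1 OR (NOT 0 XOR 0)) XOR NOT 1) -> 1
  row 4 [00100]: ((0 OR (NOT 0 XOR 0)) XOR NOT 0) -> 0
  row 5 [00101]: ((1 OR (NOT 0 XOR 0)) XOR NOT 0) -> 0
  row 6 [00110]: ((0 OR (NOT 0 XOR 0)) XOR NOT 1) -> 1
  row 7 [00111]: ((1 OR (NOT 0 XOR 0)) XOR NOT 1) -> 1
  row 8 [01000]: ((0 OR (NOT 1 XOR 1)) XOR NOT 0) -> 0
  row 9 [01001]: ((1 OR (NOT 1 XOR 1)) XOR NOT 0) -> 0
  row 10 [01010]: ((0 OR (NOT 1 XOR 1)) XOR NOT 1) -> 1
  row 11 [01011]: ((1 OR (NOT 1 XOR 1)) XOR NOT 1) -> 1
  row 12 [01100]: ((0 OR (NOT 1 XOR 1)) XOR NOT 0) -> 0
  row 13 [01101]: ((1 OR (NOT 1 XOR 1)) XOR NOT 0) -> 0
  row 14 [01110]: ((0 OR (NOT 1 XOR 1)) XOR NOT 1) -> 1
  row 15 [01111]: ((1 OR (NOT 1 XOR 1)) XOR NOT 1) -> 1
  row 16 [10000]: ((0 OR (NOT 0 XOR 0)) XOR NOT 0) -> 0
  row 17 [10001]: ((1 OR (NOT 0 XOR 0)) XOR NOT 0) -> 0
  row 18 [10010]: ((0 OR (NOT 0 XOR 0)) XOR NOT 1) -> 1
  row 19 [10011]: ((1 OR (NOT 0 XOR 0)) XOR NOT 1) -> 1
  row 20 [10100]: ((0 OR (NOT 0 XOR 0)) XOR NOT 0) -> 0
  row 21 [10101]: ((1 OR (NOT 0 XOR 0)) XOR NOT 0) -> 0
  row 22 [10110]: ((0 OR (NOT 0 XOR 0)) XOR NOT 1) -> 1
  row 23 [10111]: ((1 OR (NOT 0 XOR 0)) XOR NOT 1) -> 1
  row 24 [11000]: ((0 OR (NOT 1 XOR 1)) XOR NOT 0) -> 0
  row 25 [11001]: ((1 OR (NOT 1 XOR 1)) XOR NOT 0) -> 0
  row 26 [11010]: ((0 OR (NOT 1 XOR 1)) XOR NOT 1) -> 1
  row 27 [11011]: ((1 OR (NOT 1 XOR 1)) XOR NOT 1) -> 1
  row 28 [11100]: ((0 OR (NOT 1 XOR 1)) XOR NOT 0) -> 0
  row 29 [11101]: ((1 OR (NOT 1 XOR 1)) XOR NOT 0) -> 0
  row 30 [11110]: ((0 OR (NOT 1 XOR 1)) XOR NOT 1) -> 1
  row 31 [11111]: ((1 OR (NOT 1 XOR 1)) XOR NOT 1) -> 1
Full result column, 4 rows per line (a,b,c fixed per line; d,e runs 00..11 left to right):
  rows 0-3 [a,b,c=000]: 0011  = hex 3
  rows 4-7 [a,b,c=001]: 0011  = hex 3
  rows 8-11 [a,b,c=010]: 0011  = hex 3
  rows 12-15 [a,b,c=011]: 0011  = hex 3
  rows 16-19 [a,b,c=100]: 0011  = hex 3
  rows 20-23 [a,b,c=101]: 0011  = hex 3
  rows 24-27 [a,b,c=110]: 0011  = hex 3
  rows 28-31 [a,b,c=111]: 0011  = hex 3
Output column (row 0 .. row 31) = 00110011001100110011001100110011
Output column grouped in 4s = 0011 0011 0011 0011 0011 0011 0011 0011 = 0x33333333
Convert to decimal digit by digit (value = value*16 + digit):
  3 -> 3
  3*16 + 3 = 51
  51*16 + 3 = 819
  819*16 + 3 = 13107
  13107*16 + 3 = 209715
  209715*16 + 3 = 3355443
  3355443*16 + 3 = 53687091
  53687091*16 + 3 = 858993459
Decimal = 858993459

858993459


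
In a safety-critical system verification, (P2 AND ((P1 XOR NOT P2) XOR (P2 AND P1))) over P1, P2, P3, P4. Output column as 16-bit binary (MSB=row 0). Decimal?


Formula: (P2 AND ((P1 XOR NOT P2) XOR (P2 AND P1))) over P1, P2, P3, P4 (16 rows)
Evaluate each row (bits = P1,P2,P3,P4, MSB first):
  row 0 [0000]: (0 AND ((0 XOR NOT 0) XOR (0 AND 0))) -> 0
  row 1 [0001]: (0 AND ((0 XOR NOT 0) XOR (0 AND 0))) -> 0
  row 2 [0010]: (0 AND ((0 XOR NOT 0) XOR (0 AND 0))) -> 0
  row 3 [0011]: (0 AND ((0 XOR NOT 0) XOR (0 AND 0))) -> 0
  row 4 [0100]: (1 AND ((0 XOR NOT 1) XOR (1 AND 0))) -> 0
  row 5 [0101]: (1 AND ((0 XOR NOT 1) XOR (1 AND 0))) -> 0
  row 6 [0110]: (1 AND ((0 XOR NOT 1) XOR (1 AND 0))) -> 0
  row 7 [0111]: (1 AND ((0 XOR NOT 1) XOR (1 AND 0))) -> 0
  row 8 [1000]: (0 AND ((1 XOR NOT 0) XOR (0 AND 1))) -> 0
  row 9 [1001]: (0 AND ((1 XOR NOT 0) XOR (0 AND 1))) -> 0
  row 10 [1010]: (0 AND ((1 XOR NOT 0) XOR (0 AND 1))) -> 0
  row 11 [1011]: (0 AND ((1 XOR NOT 0) XOR (0 AND 1))) -> 0
  row 12 [1100]: (1 AND ((1 XOR NOT 1) XOR (1 AND 1))) -> 0
  row 13 [1101]: (1 AND ((1 XOR NOT 1) XOR (1 AND 1))) -> 0
  row 14 [1110]: (1 AND ((1 XOR NOT 1) XOR (1 AND 1))) -> 0
  row 15 [1111]: (1 AND ((1 XOR NOT 1) XOR (1 AND 1))) -> 0
Full result column, 4 rows per line (P1,P2 fixed per line; P3,P4 runs 00..11 left to right):
  rows 0-3 [P1,P2=00]: 0000  = hex 0
  rows 4-7 [P1,P2=01]: 0000  = hex 0
  rows 8-11 [P1,P2=10]: 0000  = hex 0
  rows 12-15 [P1,P2=11]: 0000  = hex 0
Output column (row 0 .. row 15) = 0000000000000000
Output column grouped in 4s = 0000 0000 0000 0000 = 0x0000
Convert to decimal digit by digit (value = value*16 + digit):
  0 -> 0
  0*16 + 0 = 0
  0*16 + 0 = 0
  0*16 + 0 = 0
Decimal = 0

0


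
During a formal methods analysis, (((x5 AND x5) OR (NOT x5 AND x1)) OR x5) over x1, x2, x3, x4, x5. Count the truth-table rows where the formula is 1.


Formula: (((x5 AND x5) OR (NOT x5 AND x1)) OR x5) over 5 vars (32 rows)
Evaluate each row (x1, x2, x3, x4, x5 as bits, MSB first):
  row 0 [00000]: (((0 AND 0) OR (NOT 0 AND 0)) OR 0) -> 0
  row 1 [00001]: (((1 AND 1) OR (NOT 1 AND 0)) OR 1) -> 1
  row 2 [00010]: (((0 AND 0) OR (NOT 0 AND 0)) OR 0) -> 0
  row 3 [00011]: (((1 AND 1) OR (NOT 1 AND 0)) OR 1) -> 1
  row 4 [00100]: (((0 AND 0) OR (NOT 0 AND 0)) OR 0) -> 0
  row 5 [00101]: (((1 AND 1) OR (NOT 1 AND 0)) OR 1) -> 1
  row 6 [00110]: (((0 AND 0) OR (NOT 0 AND 0)) OR 0) -> 0
  row 7 [00111]: (((1 AND 1) OR (NOT 1 AND 0)) OR 1) -> 1
  row 8 [01000]: (((0 AND 0) OR (NOT 0 AND 0)) OR 0) -> 0
  row 9 [01001]: (((1 AND 1) OR (NOT 1 AND 0)) OR 1) -> 1
  row 10 [01010]: (((0 AND 0) OR (NOT 0 AND 0)) OR 0) -> 0
  row 11 [01011]: (((1 AND 1) OR (NOT 1 AND 0)) OR 1) -> 1
  row 12 [01100]: (((0 AND 0) OR (NOT 0 AND 0)) OR 0) -> 0
  row 13 [01101]: (((1 AND 1) OR (NOT 1 AND 0)) OR 1) -> 1
  row 14 [01110]: (((0 AND 0) OR (NOT 0 AND 0)) OR 0) -> 0
  row 15 [01111]: (((1 AND 1) OR (NOT 1 AND 0)) OR 1) -> 1
  row 16 [10000]: (((0 AND 0) OR (NOT 0 AND 1)) OR 0) -> 1
  row 17 [10001]: (((1 AND 1) OR (NOT 1 AND 1)) OR 1) -> 1
  row 18 [10010]: (((0 AND 0) OR (NOT 0 AND 1)) OR 0) -> 1
  row 19 [10011]: (((1 AND 1) OR (NOT 1 AND 1)) OR 1) -> 1
  row 20 [10100]: (((0 AND 0) OR (NOT 0 AND 1)) OR 0) -> 1
  row 21 [10101]: (((1 AND 1) OR (NOT 1 AND 1)) OR 1) -> 1
  row 22 [10110]: (((0 AND 0) OR (NOT 0 AND 1)) OR 0) -> 1
  row 23 [10111]: (((1 AND 1) OR (NOT 1 AND 1)) OR 1) -> 1
  row 24 [11000]: (((0 AND 0) OR (NOT 0 AND 1)) OR 0) -> 1
  row 25 [11001]: (((1 AND 1) OR (NOT 1 AND 1)) OR 1) -> 1
  row 26 [11010]: (((0 AND 0) OR (NOT 0 AND 1)) OR 0) -> 1
  row 27 [11011]: (((1 AND 1) OR (NOT 1 AND 1)) OR 1) -> 1
  row 28 [11100]: (((0 AND 0) OR (NOT 0 AND 1)) OR 0) -> 1
  row 29 [11101]: (((1 AND 1) OR (NOT 1 AND 1)) OR 1) -> 1
  row 30 [11110]: (((0 AND 0) OR (NOT 0 AND 1)) OR 0) -> 1
  row 31 [11111]: (((1 AND 1) OR (NOT 1 AND 1)) OR 1) -> 1
Full result column, 8 rows per line (x1,x2 fixed per line; x3,x4,x5 runs 000..111 left to right):
  rows 0-7 [x1,x2=00]: 01010101  (ones: 4)
  rows 8-15 [x1,x2=01]: 01010101  (ones: 4)
  rows 16-23 [x1,x2=10]: 11111111  (ones: 8)
  rows 24-31 [x1,x2=11]: 11111111  (ones: 8)
Count of 1-rows = 4+4+8+8 = 24

24


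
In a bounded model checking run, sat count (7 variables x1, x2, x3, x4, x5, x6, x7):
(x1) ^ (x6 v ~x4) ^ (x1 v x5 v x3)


CNF with 3 clauses over 7 vars (128 assignments).
An assignment satisfies CNF iff every clause has >=1 true literal.
Check each row (bits = x1,x2,x3,x4,x5,x6,x7; clause T/F shown):
  row 0 [0000000]: clauses=FTF -> 0
  row 1 [0000001]: clauses=FTF -> 0
  row 2 [0000010]: clauses=FTF -> 0
  row 3 [0000011]: clauses=FTF -> 0
  row 4 [0000100]: clauses=FTT -> 0
  (every remaining row is evaluated the same way; all 128 results are listed next)
Full result column, 8 rows per line (x1,x2,x3,x4 fixed per line; x5,x6,x7 runs 000..111 left to right):
  rows 0-7 [x1,x2,x3,x4=0000]: 00000000  (ones: 0)
  rows 8-15 [x1,x2,x3,x4=0001]: 00000000  (ones: 0)
  rows 16-23 [x1,x2,x3,x4=0010]: 00000000  (ones: 0)
  rows 24-31 [x1,x2,x3,x4=0011]: 00000000  (ones: 0)
  rows 32-39 [x1,x2,x3,x4=0100]: 00000000  (ones: 0)
  rows 40-47 [x1,x2,x3,x4=0101]: 00000000  (ones: 0)
  rows 48-55 [x1,x2,x3,x4=0110]: 00000000  (ones: 0)
  rows 56-63 [x1,x2,x3,x4=0111]: 00000000  (ones: 0)
  rows 64-71 [x1,x2,x3,x4=1000]: 11111111  (ones: 8)
  rows 72-79 [x1,x2,x3,x4=1001]: 00110011  (ones: 4)
  rows 80-87 [x1,x2,x3,x4=1010]: 11111111  (ones: 8)
  rows 88-95 [x1,x2,x3,x4=1011]: 00110011  (ones: 4)
  rows 96-103 [x1,x2,x3,x4=1100]: 11111111  (ones: 8)
  rows 104-111 [x1,x2,x3,x4=1101]: 00110011  (ones: 4)
  rows 112-119 [x1,x2,x3,x4=1110]: 11111111  (ones: 8)
  rows 120-127 [x1,x2,x3,x4=1111]: 00110011  (ones: 4)
Satisfying assignments = 0+0+0+0+0+0+0+0+8+4+8+4+8+4+8+4 = 48

48


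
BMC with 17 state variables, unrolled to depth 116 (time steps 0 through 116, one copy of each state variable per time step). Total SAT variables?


BMC unrolls to depth k, creating one copy of each state var for steps 0..k.
Step count = 116 + 1 = 117 (steps 0 through 116)
Vars per step = 17
Total = 17 * 117 = 1989

1989


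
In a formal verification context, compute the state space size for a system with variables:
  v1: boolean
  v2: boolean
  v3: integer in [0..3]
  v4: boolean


State space = product of domain sizes of all variables.
Domain sizes:
  v1 (boolean): 2
  v2 (boolean): 2
  v3 (integer in [0..3]): 4
  v4 (boolean): 2
Product = 2 * 2 * 4 * 2 = 32

32


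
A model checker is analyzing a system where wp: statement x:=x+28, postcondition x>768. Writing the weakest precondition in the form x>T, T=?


Formula: wp(x:=E, P) = P[E/x] (substitute E for x in postcondition)
Step 1: Postcondition: x>768
Step 2: Substitute x+28 for x: x+28>768
Step 3: Solve for x: x > 768-28 = 740

740


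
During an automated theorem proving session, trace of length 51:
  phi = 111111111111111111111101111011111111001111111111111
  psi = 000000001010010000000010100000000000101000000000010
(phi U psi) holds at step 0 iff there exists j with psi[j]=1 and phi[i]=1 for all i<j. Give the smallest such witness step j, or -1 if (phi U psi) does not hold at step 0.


(phi U psi) at 0: need smallest j with psi[j]=1 and phi[i]=1 for all i in [0,j).
Scan from step 0:
  step 0: phi=1, psi=0 -> continue
  step 1: phi=1, psi=0 -> continue
  step 2: phi=1, psi=0 -> continue
  step 3: phi=1, psi=0 -> continue
  step 8: psi=1 and phi held for [0,8) -> witness found
Witness step = 8

8


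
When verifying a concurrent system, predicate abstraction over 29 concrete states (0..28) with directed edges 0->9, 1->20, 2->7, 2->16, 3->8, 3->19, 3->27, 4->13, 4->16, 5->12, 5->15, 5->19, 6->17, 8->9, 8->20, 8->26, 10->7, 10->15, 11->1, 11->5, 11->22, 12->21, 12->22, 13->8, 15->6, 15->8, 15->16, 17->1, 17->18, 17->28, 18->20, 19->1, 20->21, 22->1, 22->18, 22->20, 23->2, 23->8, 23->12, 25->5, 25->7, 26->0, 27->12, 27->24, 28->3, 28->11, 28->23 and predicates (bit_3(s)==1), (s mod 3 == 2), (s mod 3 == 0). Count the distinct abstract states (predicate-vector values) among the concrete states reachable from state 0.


BFS from 0:
Concrete reachable: {0, 9}
Abstract via predicates (bit_3(s)==1), (s mod 3 == 2), (s mod 3 == 0):
  (0,0,1) <- {0}
  (1,0,1) <- {9}
Distinct abstract states = 2

2


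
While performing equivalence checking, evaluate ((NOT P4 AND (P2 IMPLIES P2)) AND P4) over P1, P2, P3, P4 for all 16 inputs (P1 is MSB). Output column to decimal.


Formula: ((NOT P4 AND (P2 IMPLIES P2)) AND P4) over P1, P2, P3, P4 (16 rows)
Evaluate each row (bits = P1,P2,P3,P4, MSB first):
  row 0 [0000]: ((NOT 0 AND (0 IMPLIES 0)) AND 0) -> 0
  row 1 [0001]: ((NOT 1 AND (0 IMPLIES 0)) AND 1) -> 0
  row 2 [0010]: ((NOT 0 AND (0 IMPLIES 0)) AND 0) -> 0
  row 3 [0011]: ((NOT 1 AND (0 IMPLIES 0)) AND 1) -> 0
  row 4 [0100]: ((NOT 0 AND (1 IMPLIES 1)) AND 0) -> 0
  row 5 [0101]: ((NOT 1 AND (1 IMPLIES 1)) AND 1) -> 0
  row 6 [0110]: ((NOT 0 AND (1 IMPLIES 1)) AND 0) -> 0
  row 7 [0111]: ((NOT 1 AND (1 IMPLIES 1)) AND 1) -> 0
  row 8 [1000]: ((NOT 0 AND (0 IMPLIES 0)) AND 0) -> 0
  row 9 [1001]: ((NOT 1 AND (0 IMPLIES 0)) AND 1) -> 0
  row 10 [1010]: ((NOT 0 AND (0 IMPLIES 0)) AND 0) -> 0
  row 11 [1011]: ((NOT 1 AND (0 IMPLIES 0)) AND 1) -> 0
  row 12 [1100]: ((NOT 0 AND (1 IMPLIES 1)) AND 0) -> 0
  row 13 [1101]: ((NOT 1 AND (1 IMPLIES 1)) AND 1) -> 0
  row 14 [1110]: ((NOT 0 AND (1 IMPLIES 1)) AND 0) -> 0
  row 15 [1111]: ((NOT 1 AND (1 IMPLIES 1)) AND 1) -> 0
Full result column, 4 rows per line (P1,P2 fixed per line; P3,P4 runs 00..11 left to right):
  rows 0-3 [P1,P2=00]: 0000  = hex 0
  rows 4-7 [P1,P2=01]: 0000  = hex 0
  rows 8-11 [P1,P2=10]: 0000  = hex 0
  rows 12-15 [P1,P2=11]: 0000  = hex 0
Output column (row 0 .. row 15) = 0000000000000000
Output column grouped in 4s = 0000 0000 0000 0000 = 0x0000
Convert to decimal digit by digit (value = value*16 + digit):
  0 -> 0
  0*16 + 0 = 0
  0*16 + 0 = 0
  0*16 + 0 = 0
Decimal = 0

0


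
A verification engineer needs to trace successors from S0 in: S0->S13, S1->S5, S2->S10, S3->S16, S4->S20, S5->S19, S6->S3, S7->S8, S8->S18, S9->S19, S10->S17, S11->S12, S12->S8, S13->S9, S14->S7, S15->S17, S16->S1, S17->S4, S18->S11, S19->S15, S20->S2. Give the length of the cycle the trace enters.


Trace from S0 until a state repeats:
  S0 -> S13 -> S9 -> S19 -> S15 -> S17 -> S4 -> S20 -> S2 -> S10 -> S17
S17 first seen at step 5, revisited at step 10.
Cycle length = 10 - 5 = 5

5


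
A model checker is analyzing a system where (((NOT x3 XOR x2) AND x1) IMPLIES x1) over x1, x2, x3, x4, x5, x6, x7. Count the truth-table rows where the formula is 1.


Formula: (((NOT x3 XOR x2) AND x1) IMPLIES x1) over 7 vars (128 rows)
Evaluate each row (x1, x2, x3, x4, x5, x6, x7 as bits, MSB first):
  row 0 [0000000]: (((NOT 0 XOR 0) AND 0) IMPLIES 0) -> 1
  row 1 [0000001]: (((NOT 0 XOR 0) AND 0) IMPLIES 0) -> 1
  row 2 [0000010]: (((NOT 0 XOR 0) AND 0) IMPLIES 0) -> 1
  row 3 [0000011]: (((NOT 0 XOR 0) AND 0) IMPLIES 0) -> 1
  row 4 [0000100]: (((NOT 0 XOR 0) AND 0) IMPLIES 0) -> 1
  (every remaining row is evaluated the same way; all 128 results are listed next)
Full result column, 8 rows per line (x1,x2,x3,x4 fixed per line; x5,x6,x7 runs 000..111 left to right):
  rows 0-7 [x1,x2,x3,x4=0000]: 11111111  (ones: 8)
  rows 8-15 [x1,x2,x3,x4=0001]: 11111111  (ones: 8)
  rows 16-23 [x1,x2,x3,x4=0010]: 11111111  (ones: 8)
  rows 24-31 [x1,x2,x3,x4=0011]: 11111111  (ones: 8)
  rows 32-39 [x1,x2,x3,x4=0100]: 11111111  (ones: 8)
  rows 40-47 [x1,x2,x3,x4=0101]: 11111111  (ones: 8)
  rows 48-55 [x1,x2,x3,x4=0110]: 11111111  (ones: 8)
  rows 56-63 [x1,x2,x3,x4=0111]: 11111111  (ones: 8)
  rows 64-71 [x1,x2,x3,x4=1000]: 11111111  (ones: 8)
  rows 72-79 [x1,x2,x3,x4=1001]: 11111111  (ones: 8)
  rows 80-87 [x1,x2,x3,x4=1010]: 11111111  (ones: 8)
  rows 88-95 [x1,x2,x3,x4=1011]: 11111111  (ones: 8)
  rows 96-103 [x1,x2,x3,x4=1100]: 11111111  (ones: 8)
  rows 104-111 [x1,x2,x3,x4=1101]: 11111111  (ones: 8)
  rows 112-119 [x1,x2,x3,x4=1110]: 11111111  (ones: 8)
  rows 120-127 [x1,x2,x3,x4=1111]: 11111111  (ones: 8)
Count of 1-rows = 8+8+8+8+8+8+8+8+8+8+8+8+8+8+8+8 = 128

128


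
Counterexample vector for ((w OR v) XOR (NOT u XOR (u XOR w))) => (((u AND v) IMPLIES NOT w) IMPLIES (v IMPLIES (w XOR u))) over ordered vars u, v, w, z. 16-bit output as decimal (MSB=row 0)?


F1 = ((w OR v) XOR (NOT u XOR (u XOR w)))
F2 = (((u AND v) IMPLIES NOT w) IMPLIES (v IMPLIES (w XOR u)))
Counterexample to F1=>F2 is where F1=1 and F2=0.
Evaluate each row (bits = u,v,w,z, MSB first):
  row 0 [0000]: F1=1 F2=1 -> F1&~F2 -> 0
  row 1 [0001]: F1=1 F2=1 -> F1&~F2 -> 0
  row 2 [0010]: F1=1 F2=1 -> F1&~F2 -> 0
  row 3 [0011]: F1=1 F2=1 -> F1&~F2 -> 0
  row 4 [0100]: F1=0 F2=0 -> F1&~F2 -> 0
  row 5 [0101]: F1=0 F2=0 -> F1&~F2 -> 0
  row 6 [0110]: F1=1 F2=1 -> F1&~F2 -> 0
  row 7 [0111]: F1=1 F2=1 -> F1&~F2 -> 0
  row 8 [1000]: F1=1 F2=1 -> F1&~F2 -> 0
  row 9 [1001]: F1=1 F2=1 -> F1&~F2 -> 0
  row 10 [1010]: F1=1 F2=1 -> F1&~F2 -> 0
  row 11 [1011]: F1=1 F2=1 -> F1&~F2 -> 0
  row 12 [1100]: F1=0 F2=1 -> F1&~F2 -> 0
  row 13 [1101]: F1=0 F2=1 -> F1&~F2 -> 0
  row 14 [1110]: F1=1 F2=1 -> F1&~F2 -> 0
  row 15 [1111]: F1=1 F2=1 -> F1&~F2 -> 0
Full result column, 4 rows per line (u,v fixed per line; w,z runs 00..11 left to right):
  rows 0-3 [u,v=00]: 0000  = hex 0
  rows 4-7 [u,v=01]: 0000  = hex 0
  rows 8-11 [u,v=10]: 0000  = hex 0
  rows 12-15 [u,v=11]: 0000  = hex 0
Counterexample vector (row 0 .. row 15) = 0000000000000000
Output column grouped in 4s = 0000 0000 0000 0000 = 0x0000
Convert to decimal digit by digit (value = value*16 + digit):
  0 -> 0
  0*16 + 0 = 0
  0*16 + 0 = 0
  0*16 + 0 = 0
Decimal = 0

0


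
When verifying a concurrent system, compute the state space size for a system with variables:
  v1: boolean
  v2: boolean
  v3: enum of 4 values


State space = product of domain sizes of all variables.
Domain sizes:
  v1 (boolean): 2
  v2 (boolean): 2
  v3 (enum of 4 values): 4
Product = 2 * 2 * 4 = 16

16


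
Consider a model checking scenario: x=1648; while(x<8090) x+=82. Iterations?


Step 1: x goes from 1648 toward 8090 by 82; the body runs while x<8090, so iterations = ceil((bound-start)/step)
Step 2: Distance=6442
Step 3: ceil(6442/82)=79

79


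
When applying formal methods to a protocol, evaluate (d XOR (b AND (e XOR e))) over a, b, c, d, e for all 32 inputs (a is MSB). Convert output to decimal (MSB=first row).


Formula: (d XOR (b AND (e XOR e))) over a, b, c, d, e (32 rows)
Evaluate each row (bits = a,b,c,d,e, MSB first):
  row 0 [00000]: (0 XOR (0 AND (0 XOR 0))) -> 0
  row 1 [00001]: (0 XOR (0 AND (1 XOR 1))) -> 0
  row 2 [00010]: (1 XOR (0 AND (0 XOR 0))) -> 1
  row 3 [00011]: (1 XOR (0 AND (1 XOR 1))) -> 1
  row 4 [00100]: (0 XOR (0 AND (0 XOR 0))) -> 0
  row 5 [00101]: (0 XOR (0 AND (1 XOR 1))) -> 0
  row 6 [00110]: (1 XOR (0 AND (0 XOR 0))) -> 1
  row 7 [00111]: (1 XOR (0 AND (1 XOR 1))) -> 1
  row 8 [01000]: (0 XOR (1 AND (0 XOR 0))) -> 0
  row 9 [01001]: (0 XOR (1 AND (1 XOR 1))) -> 0
  row 10 [01010]: (1 XOR (1 AND (0 XOR 0))) -> 1
  row 11 [01011]: (1 XOR (1 AND (1 XOR 1))) -> 1
  row 12 [01100]: (0 XOR (1 AND (0 XOR 0))) -> 0
  row 13 [01101]: (0 XOR (1 AND (1 XOR 1))) -> 0
  row 14 [01110]: (1 XOR (1 AND (0 XOR 0))) -> 1
  row 15 [01111]: (1 XOR (1 AND (1 XOR 1))) -> 1
  row 16 [10000]: (0 XOR (0 AND (0 XOR 0))) -> 0
  row 17 [10001]: (0 XOR (0 AND (1 XOR 1))) -> 0
  row 18 [10010]: (1 XOR (0 AND (0 XOR 0))) -> 1
  row 19 [10011]: (1 XOR (0 AND (1 XOR 1))) -> 1
  row 20 [10100]: (0 XOR (0 AND (0 XOR 0))) -> 0
  row 21 [10101]: (0 XOR (0 AND (1 XOR 1))) -> 0
  row 22 [10110]: (1 XOR (0 AND (0 XOR 0))) -> 1
  row 23 [10111]: (1 XOR (0 AND (1 XOR 1))) -> 1
  row 24 [11000]: (0 XOR (1 AND (0 XOR 0))) -> 0
  row 25 [11001]: (0 XOR (1 AND (1 XOR 1))) -> 0
  row 26 [11010]: (1 XOR (1 AND (0 XOR 0))) -> 1
  row 27 [11011]: (1 XOR (1 AND (1 XOR 1))) -> 1
  row 28 [11100]: (0 XOR (1 AND (0 XOR 0))) -> 0
  row 29 [11101]: (0 XOR (1 AND (1 XOR 1))) -> 0
  row 30 [11110]: (1 XOR (1 AND (0 XOR 0))) -> 1
  row 31 [11111]: (1 XOR (1 AND (1 XOR 1))) -> 1
Full result column, 4 rows per line (a,b,c fixed per line; d,e runs 00..11 left to right):
  rows 0-3 [a,b,c=000]: 0011  = hex 3
  rows 4-7 [a,b,c=001]: 0011  = hex 3
  rows 8-11 [a,b,c=010]: 0011  = hex 3
  rows 12-15 [a,b,c=011]: 0011  = hex 3
  rows 16-19 [a,b,c=100]: 0011  = hex 3
  rows 20-23 [a,b,c=101]: 0011  = hex 3
  rows 24-27 [a,b,c=110]: 0011  = hex 3
  rows 28-31 [a,b,c=111]: 0011  = hex 3
Output column (row 0 .. row 31) = 00110011001100110011001100110011
Output column grouped in 4s = 0011 0011 0011 0011 0011 0011 0011 0011 = 0x33333333
Convert to decimal digit by digit (value = value*16 + digit):
  3 -> 3
  3*16 + 3 = 51
  51*16 + 3 = 819
  819*16 + 3 = 13107
  13107*16 + 3 = 209715
  209715*16 + 3 = 3355443
  3355443*16 + 3 = 53687091
  53687091*16 + 3 = 858993459
Decimal = 858993459

858993459


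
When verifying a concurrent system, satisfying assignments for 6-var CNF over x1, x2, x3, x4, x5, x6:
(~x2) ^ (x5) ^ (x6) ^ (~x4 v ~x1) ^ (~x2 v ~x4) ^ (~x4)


CNF with 6 clauses over 6 vars (64 assignments).
An assignment satisfies CNF iff every clause has >=1 true literal.
Check each row (bits = x1,x2,x3,x4,x5,x6; clause T/F shown):
  row 0 [000000]: clauses=TFFTTT -> 0
  row 1 [000001]: clauses=TFTTTT -> 0
  row 2 [000010]: clauses=TTFTTT -> 0
  row 3 [000011]: clauses=TTTTTT -> 1
  row 4 [000100]: clauses=TFFTTF -> 0
  (every remaining row is evaluated the same way; all 64 results are listed next)
Full result column, 8 rows per line (x1,x2,x3 fixed per line; x4,x5,x6 runs 000..111 left to right):
  rows 0-7 [x1,x2,x3=000]: 00010000  (ones: 1)
  rows 8-15 [x1,x2,x3=001]: 00010000  (ones: 1)
  rows 16-23 [x1,x2,x3=010]: 00000000  (ones: 0)
  rows 24-31 [x1,x2,x3=011]: 00000000  (ones: 0)
  rows 32-39 [x1,x2,x3=100]: 00010000  (ones: 1)
  rows 40-47 [x1,x2,x3=101]: 00010000  (ones: 1)
  rows 48-55 [x1,x2,x3=110]: 00000000  (ones: 0)
  rows 56-63 [x1,x2,x3=111]: 00000000  (ones: 0)
Satisfying assignments = 1+1+0+0+1+1+0+0 = 4

4


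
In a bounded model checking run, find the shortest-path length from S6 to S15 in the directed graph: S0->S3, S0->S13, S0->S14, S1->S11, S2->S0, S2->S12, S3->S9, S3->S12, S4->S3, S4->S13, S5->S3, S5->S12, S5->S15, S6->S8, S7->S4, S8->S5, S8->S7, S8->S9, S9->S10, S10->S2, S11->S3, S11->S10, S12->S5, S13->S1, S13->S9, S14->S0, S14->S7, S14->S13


BFS layer-by-layer from S6:
  dist 0: {S6}
  dist 1: {S8}
  dist 2: {S5, S7, S9}
  dist 3: {S3, S4, S10, S12, S15}
  -> S15 reached at distance 3
Shortest path length = 3

3


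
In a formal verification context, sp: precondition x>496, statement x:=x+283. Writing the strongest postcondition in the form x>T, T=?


Formula: sp(P, x:=E) = exists old_x. (x = E[old_x/x]) AND P[old_x/x] (old_x is the value of x before the assignment; eliminate old_x by solving x = E[old_x/x] for old_x)
Step 1: Precondition P: x>496, i.e. old_x > 496
Step 2: Assignment gives x = old_x + 283, so old_x = x - 283
Step 3: Substitute into P: x - 283 > 496
Step 4: Simplify: x > 496+283 = 779

779


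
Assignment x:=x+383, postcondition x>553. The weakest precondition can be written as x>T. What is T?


Formula: wp(x:=E, P) = P[E/x] (substitute E for x in postcondition)
Step 1: Postcondition: x>553
Step 2: Substitute x+383 for x: x+383>553
Step 3: Solve for x: x > 553-383 = 170

170


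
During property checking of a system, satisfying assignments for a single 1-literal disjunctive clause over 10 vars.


Step 1: Total=2^10=1024
Step 2: Unsat when all 1 false: 2^9=512
Step 3: Sat=1024-512=512

512


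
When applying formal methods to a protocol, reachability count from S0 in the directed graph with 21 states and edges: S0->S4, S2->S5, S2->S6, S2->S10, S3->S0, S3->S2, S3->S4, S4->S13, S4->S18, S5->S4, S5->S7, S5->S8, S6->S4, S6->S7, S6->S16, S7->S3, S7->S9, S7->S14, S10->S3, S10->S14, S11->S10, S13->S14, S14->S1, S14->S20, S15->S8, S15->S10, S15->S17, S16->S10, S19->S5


BFS from S0:
  layer 0: {S0}
  layer 1: {S4}
  layer 2: {S13, S18}
  layer 3: {S14}
  layer 4: {S1, S20}
Reachable set: {S0, S1, S4, S13, S14, S18, S20}
Count = 7

7


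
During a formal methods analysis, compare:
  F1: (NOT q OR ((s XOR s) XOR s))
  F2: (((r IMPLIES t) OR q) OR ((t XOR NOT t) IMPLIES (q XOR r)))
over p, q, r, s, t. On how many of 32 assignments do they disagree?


F1 = (NOT q OR ((s XOR s) XOR s))
F2 = (((r IMPLIES t) OR q) OR ((t XOR NOT t) IMPLIES (q XOR r)))
Evaluate both on each of 32 rows (bits = p,q,r,s,t):
  row 0 [00000]: F1=1 F2=1 -> 0
  row 1 [00001]: F1=1 F2=1 -> 0
  row 2 [00010]: F1=1 F2=1 -> 0
  row 3 [00011]: F1=1 F2=1 -> 0
  row 4 [00100]: F1=1 F2=1 -> 0
  row 5 [00101]: F1=1 F2=1 -> 0
  row 6 [00110]: F1=1 F2=1 -> 0
  row 7 [00111]: F1=1 F2=1 -> 0
  row 8 [01000]: F1=0 F2=1 (differ) -> 1
  row 9 [01001]: F1=0 F2=1 (differ) -> 1
  row 10 [01010]: F1=1 F2=1 -> 0
  row 11 [01011]: F1=1 F2=1 -> 0
  row 12 [01100]: F1=0 F2=1 (differ) -> 1
  row 13 [01101]: F1=0 F2=1 (differ) -> 1
  row 14 [01110]: F1=1 F2=1 -> 0
  row 15 [01111]: F1=1 F2=1 -> 0
  row 16 [10000]: F1=1 F2=1 -> 0
  row 17 [10001]: F1=1 F2=1 -> 0
  row 18 [10010]: F1=1 F2=1 -> 0
  row 19 [10011]: F1=1 F2=1 -> 0
  row 20 [10100]: F1=1 F2=1 -> 0
  row 21 [10101]: F1=1 F2=1 -> 0
  row 22 [10110]: F1=1 F2=1 -> 0
  row 23 [10111]: F1=1 F2=1 -> 0
  row 24 [11000]: F1=0 F2=1 (differ) -> 1
  row 25 [11001]: F1=0 F2=1 (differ) -> 1
  row 26 [11010]: F1=1 F2=1 -> 0
  row 27 [11011]: F1=1 F2=1 -> 0
  row 28 [11100]: F1=0 F2=1 (differ) -> 1
  row 29 [11101]: F1=0 F2=1 (differ) -> 1
  row 30 [11110]: F1=1 F2=1 -> 0
  row 31 [11111]: F1=1 F2=1 -> 0
Full result column, 8 rows per line (p,q fixed per line; r,s,t runs 000..111 left to right):
  rows 0-7 [p,q=00]: 00000000  (ones: 0)
  rows 8-15 [p,q=01]: 11001100  (ones: 4)
  rows 16-23 [p,q=10]: 00000000  (ones: 0)
  rows 24-31 [p,q=11]: 11001100  (ones: 4)
Disagreements = 0+4+0+4 = 8

8


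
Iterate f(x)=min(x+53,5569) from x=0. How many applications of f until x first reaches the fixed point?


Step 1: x=0, cap=5569, increment=53
Step 2: x grows by 53 each step until capped at 5569; fixed point is x=5569
Step 3: iterations = ceil(5569/53) = 106

106


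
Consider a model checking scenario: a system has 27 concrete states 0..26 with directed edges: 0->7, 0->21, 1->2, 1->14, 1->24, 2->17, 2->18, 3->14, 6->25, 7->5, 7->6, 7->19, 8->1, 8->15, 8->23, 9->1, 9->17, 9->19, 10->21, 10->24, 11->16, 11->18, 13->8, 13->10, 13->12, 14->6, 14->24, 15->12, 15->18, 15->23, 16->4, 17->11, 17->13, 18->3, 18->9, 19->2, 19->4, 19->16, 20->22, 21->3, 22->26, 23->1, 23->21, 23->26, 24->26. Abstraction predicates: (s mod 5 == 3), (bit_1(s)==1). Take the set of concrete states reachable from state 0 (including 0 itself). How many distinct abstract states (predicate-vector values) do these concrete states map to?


BFS from 0:
Concrete reachable: {0, 1, 2, 3, 4, 5, 6, 7, 8, 9, 10, 11, 12, 13, 14, 15, 16, 17, 18, 19, 21, 23, 24, 25, 26}
Abstract via predicates (s mod 5 == 3), (bit_1(s)==1):
  (0,0) <- {0, 1, 4, 5, 9, 12, 16, 17, 21, 24, 25}
  (0,1) <- {2, 6, 7, 10, 11, 14, 15, 19, 26}
  (1,0) <- {8, 13}
  (1,1) <- {3, 18, 23}
Distinct abstract states = 4

4


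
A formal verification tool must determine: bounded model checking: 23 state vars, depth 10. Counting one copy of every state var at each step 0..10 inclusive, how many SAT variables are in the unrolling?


BMC unrolls to depth k, creating one copy of each state var for steps 0..k.
Step count = 10 + 1 = 11 (steps 0 through 10)
Vars per step = 23
Total = 23 * 11 = 253

253


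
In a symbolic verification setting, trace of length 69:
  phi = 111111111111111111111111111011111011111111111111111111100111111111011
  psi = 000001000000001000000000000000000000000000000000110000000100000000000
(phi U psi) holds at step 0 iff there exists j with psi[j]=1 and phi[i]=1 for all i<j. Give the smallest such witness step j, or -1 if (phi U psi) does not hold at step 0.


(phi U psi) at 0: need smallest j with psi[j]=1 and phi[i]=1 for all i in [0,j).
Scan from step 0:
  step 0: phi=1, psi=0 -> continue
  step 1: phi=1, psi=0 -> continue
  step 2: phi=1, psi=0 -> continue
  step 3: phi=1, psi=0 -> continue
  step 5: psi=1 and phi held for [0,5) -> witness found
Witness step = 5

5


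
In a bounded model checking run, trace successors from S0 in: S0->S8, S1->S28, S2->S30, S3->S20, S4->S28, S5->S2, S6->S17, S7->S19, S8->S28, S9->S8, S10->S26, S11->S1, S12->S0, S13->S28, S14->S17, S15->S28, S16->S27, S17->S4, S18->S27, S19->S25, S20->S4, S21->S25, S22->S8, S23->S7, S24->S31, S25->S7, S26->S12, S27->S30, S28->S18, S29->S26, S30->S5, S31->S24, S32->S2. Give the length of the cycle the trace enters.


Trace from S0 until a state repeats:
  S0 -> S8 -> S28 -> S18 -> S27 -> S30 -> S5 -> S2 -> S30
S30 first seen at step 5, revisited at step 8.
Cycle length = 8 - 5 = 3

3
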